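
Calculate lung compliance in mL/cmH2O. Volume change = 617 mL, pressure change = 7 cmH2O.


C = dV / dP
C = 617 / 7
C = 88.14 mL/cmH2O


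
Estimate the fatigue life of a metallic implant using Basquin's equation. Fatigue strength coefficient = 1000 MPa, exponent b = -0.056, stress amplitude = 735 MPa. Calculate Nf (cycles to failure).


sigma_a = sigma_f' * (2Nf)^b
2Nf = (sigma_a/sigma_f')^(1/b)
2Nf = (735/1000)^(1/-0.056)
2Nf = 244.189
Nf = 122.1


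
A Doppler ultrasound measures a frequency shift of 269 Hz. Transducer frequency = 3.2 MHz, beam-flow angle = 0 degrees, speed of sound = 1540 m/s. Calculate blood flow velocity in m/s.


v = fd * c / (2 * f0 * cos(theta))
v = 269 * 1540 / (2 * 3.2000e+06 * cos(0))
v = 0.06473 m/s


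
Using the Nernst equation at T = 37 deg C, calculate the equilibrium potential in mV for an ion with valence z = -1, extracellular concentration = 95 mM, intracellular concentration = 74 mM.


E = (RT/(zF)) * ln(C_out/C_in)
T = 37 + 273.15 = 310.15 K
E = (8.314 * 310.15 / (-1 * 96485)) * ln(95/74)
E = -6.676 mV


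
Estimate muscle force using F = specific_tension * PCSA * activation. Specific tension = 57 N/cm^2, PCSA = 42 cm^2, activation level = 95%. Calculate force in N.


F = sigma * PCSA * activation
F = 57 * 42 * 0.95
F = 2274 N


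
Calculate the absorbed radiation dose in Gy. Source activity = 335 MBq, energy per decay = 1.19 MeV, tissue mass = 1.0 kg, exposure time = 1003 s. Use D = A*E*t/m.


A = 335 MBq = 3.3500e+08 Bq
E = 1.19 MeV = 1.90638e-13 J
D = A*E*t/m = 3.3500e+08*1.90638e-13*1003/1.0
D = 0.06406 Gy


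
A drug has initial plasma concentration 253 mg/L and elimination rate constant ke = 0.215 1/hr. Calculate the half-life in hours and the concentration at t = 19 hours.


t_half = ln(2) / ke = 0.693147 / 0.215 = 3.224 hr
C(t) = C0 * exp(-ke*t) = 253 * exp(-0.215*19)
C(19) = 4.256 mg/L


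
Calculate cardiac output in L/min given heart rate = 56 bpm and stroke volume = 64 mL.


CO = HR * SV
CO = 56 * 64 / 1000
CO = 3.584 L/min


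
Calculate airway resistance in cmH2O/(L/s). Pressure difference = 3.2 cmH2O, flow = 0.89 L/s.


R = dP / flow
R = 3.2 / 0.89
R = 3.596 cmH2O/(L/s)


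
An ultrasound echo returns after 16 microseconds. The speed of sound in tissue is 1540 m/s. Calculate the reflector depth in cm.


depth = c * t / 2
t = 16 us = 1.6000e-05 s
depth = 1540 * 1.6000e-05 / 2
depth = 0.01232 m = 1.232 cm


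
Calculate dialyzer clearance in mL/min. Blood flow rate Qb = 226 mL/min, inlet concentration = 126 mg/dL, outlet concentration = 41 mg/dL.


K = Qb * (Cb_in - Cb_out) / Cb_in
K = 226 * (126 - 41) / 126
K = 152.5 mL/min


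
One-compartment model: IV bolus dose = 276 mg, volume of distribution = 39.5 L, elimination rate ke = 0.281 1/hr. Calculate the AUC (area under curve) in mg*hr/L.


C0 = Dose/Vd = 276/39.5 = 6.98734 mg/L
AUC = C0/ke = 6.98734/0.281
AUC = 24.87 mg*hr/L


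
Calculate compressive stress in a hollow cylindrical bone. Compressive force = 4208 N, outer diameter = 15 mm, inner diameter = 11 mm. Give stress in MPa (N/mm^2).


A = pi*(r_o^2 - r_i^2)
r_o = 7.5 mm, r_i = 5.5 mm
A = 81.6814 mm^2
sigma = F/A = 4208 / 81.6814
sigma = 51.52 MPa


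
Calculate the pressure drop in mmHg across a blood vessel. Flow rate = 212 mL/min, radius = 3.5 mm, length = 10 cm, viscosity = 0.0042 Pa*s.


dP = 8*mu*L*Q / (pi*r^4)
Q = 212 mL/min = 3.53333e-06 m^3/s
dP = 25.1826 Pa = 25.1826 / 133.322 mmHg = 0.1889 mmHg


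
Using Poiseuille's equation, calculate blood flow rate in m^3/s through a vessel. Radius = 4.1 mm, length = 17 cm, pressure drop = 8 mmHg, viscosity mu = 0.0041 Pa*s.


Q = pi*r^4*dP / (8*mu*L)
r = 0.0041 m, L = 0.17 m
dP = 8 mmHg = 1066.576 Pa
Q = 1.6981e-04 m^3/s


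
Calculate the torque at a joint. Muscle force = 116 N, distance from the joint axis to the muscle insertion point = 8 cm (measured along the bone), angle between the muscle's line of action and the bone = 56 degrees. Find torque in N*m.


Torque = F * d * sin(theta)   (moment arm = d*sin(theta))
d = 8 cm = 0.08 m
Torque = 116 * 0.08 * sin(56)
Torque = 7.693 N*m


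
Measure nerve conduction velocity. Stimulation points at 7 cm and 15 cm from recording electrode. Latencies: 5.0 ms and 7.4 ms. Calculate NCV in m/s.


Distance = (15 - 7) / 100 = 0.08 m
dt = (7.4 - 5.0) / 1000 = 0.0024 s
NCV = dist / dt = 33.33 m/s


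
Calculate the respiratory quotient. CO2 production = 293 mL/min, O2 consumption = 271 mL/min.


RQ = VCO2 / VO2
RQ = 293 / 271
RQ = 1.081


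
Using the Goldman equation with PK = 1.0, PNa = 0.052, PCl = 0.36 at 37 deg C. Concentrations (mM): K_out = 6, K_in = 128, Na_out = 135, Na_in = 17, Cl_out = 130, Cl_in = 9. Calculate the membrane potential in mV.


Vm = (RT/F)*ln((PK*Ko + PNa*Nao + PCl*Cli)/(PK*Ki + PNa*Nai + PCl*Clo))
Numer = 16.26, Denom = 175.684
Vm = -63.61 mV


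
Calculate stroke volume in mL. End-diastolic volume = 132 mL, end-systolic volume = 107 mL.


SV = EDV - ESV
SV = 132 - 107
SV = 25 mL


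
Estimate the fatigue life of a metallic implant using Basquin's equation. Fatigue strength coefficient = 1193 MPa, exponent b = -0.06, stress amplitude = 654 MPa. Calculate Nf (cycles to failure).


sigma_a = sigma_f' * (2Nf)^b
2Nf = (sigma_a/sigma_f')^(1/b)
2Nf = (654/1193)^(1/-0.06)
2Nf = 22441.14
Nf = 1.122e+04


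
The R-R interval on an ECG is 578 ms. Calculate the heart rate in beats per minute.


HR = 60 / RR_interval(s)
RR = 578 ms = 0.578 s
HR = 60 / 0.578 = 103.8 bpm


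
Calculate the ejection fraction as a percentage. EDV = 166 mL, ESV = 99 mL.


SV = EDV - ESV = 166 - 99 = 67 mL
EF = SV/EDV * 100 = 67/166 * 100
EF = 40.36%


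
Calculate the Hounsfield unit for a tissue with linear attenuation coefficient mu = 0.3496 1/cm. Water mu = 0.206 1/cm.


HU = ((mu_tissue - mu_water) / mu_water) * 1000
HU = ((0.3496 - 0.206) / 0.206) * 1000
HU = 697.1


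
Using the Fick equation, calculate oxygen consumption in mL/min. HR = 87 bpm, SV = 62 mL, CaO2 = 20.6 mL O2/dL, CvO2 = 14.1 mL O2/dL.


CO = HR*SV = 87*62/1000 = 5.394 L/min
a-v O2 diff = 20.6 - 14.1 = 6.5 mL/dL
VO2 = CO * (CaO2-CvO2) * 10 dL/L
VO2 = 5.394 * 6.5 * 10
VO2 = 350.6 mL/min


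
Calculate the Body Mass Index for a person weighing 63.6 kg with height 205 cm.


BMI = weight / height^2
height = 205 cm = 2.05 m
BMI = 63.6 / 2.05^2
BMI = 15.13 kg/m^2


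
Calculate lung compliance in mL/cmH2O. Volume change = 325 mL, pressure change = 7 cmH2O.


C = dV / dP
C = 325 / 7
C = 46.43 mL/cmH2O


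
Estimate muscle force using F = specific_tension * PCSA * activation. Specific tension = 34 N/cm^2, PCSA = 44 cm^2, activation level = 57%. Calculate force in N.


F = sigma * PCSA * activation
F = 34 * 44 * 0.57
F = 852.7 N


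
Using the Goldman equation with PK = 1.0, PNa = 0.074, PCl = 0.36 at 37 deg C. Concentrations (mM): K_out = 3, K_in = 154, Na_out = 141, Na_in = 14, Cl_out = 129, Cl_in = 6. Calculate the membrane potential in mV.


Vm = (RT/F)*ln((PK*Ko + PNa*Nao + PCl*Cli)/(PK*Ki + PNa*Nai + PCl*Clo))
Numer = 15.594, Denom = 201.476
Vm = -68.38 mV


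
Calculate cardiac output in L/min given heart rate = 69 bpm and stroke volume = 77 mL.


CO = HR * SV
CO = 69 * 77 / 1000
CO = 5.313 L/min


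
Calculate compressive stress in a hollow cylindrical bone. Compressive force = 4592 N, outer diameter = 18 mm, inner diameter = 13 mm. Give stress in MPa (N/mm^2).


A = pi*(r_o^2 - r_i^2)
r_o = 9 mm, r_i = 6.5 mm
A = 121.737 mm^2
sigma = F/A = 4592 / 121.737
sigma = 37.72 MPa


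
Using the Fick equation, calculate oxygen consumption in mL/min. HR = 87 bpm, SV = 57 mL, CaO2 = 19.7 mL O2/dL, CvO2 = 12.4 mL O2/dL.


CO = HR*SV = 87*57/1000 = 4.959 L/min
a-v O2 diff = 19.7 - 12.4 = 7.3 mL/dL
VO2 = CO * (CaO2-CvO2) * 10 dL/L
VO2 = 4.959 * 7.3 * 10
VO2 = 362 mL/min


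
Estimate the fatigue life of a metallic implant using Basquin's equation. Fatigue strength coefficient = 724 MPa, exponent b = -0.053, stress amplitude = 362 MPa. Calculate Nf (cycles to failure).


sigma_a = sigma_f' * (2Nf)^b
2Nf = (sigma_a/sigma_f')^(1/b)
2Nf = (362/724)^(1/-0.053)
2Nf = 478422.11
Nf = 2.392e+05


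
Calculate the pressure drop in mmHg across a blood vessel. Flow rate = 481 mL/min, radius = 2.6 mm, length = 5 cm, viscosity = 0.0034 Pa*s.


dP = 8*mu*L*Q / (pi*r^4)
Q = 481 mL/min = 8.01667e-06 m^3/s
dP = 75.9433 Pa = 75.9433 / 133.322 mmHg = 0.5696 mmHg


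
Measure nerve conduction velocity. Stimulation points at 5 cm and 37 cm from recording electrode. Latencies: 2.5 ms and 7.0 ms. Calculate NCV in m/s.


Distance = (37 - 5) / 100 = 0.32 m
dt = (7.0 - 2.5) / 1000 = 0.0045 s
NCV = dist / dt = 71.11 m/s


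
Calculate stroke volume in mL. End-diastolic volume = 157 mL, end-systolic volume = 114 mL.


SV = EDV - ESV
SV = 157 - 114
SV = 43 mL


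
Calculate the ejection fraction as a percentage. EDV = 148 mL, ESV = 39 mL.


SV = EDV - ESV = 148 - 39 = 109 mL
EF = SV/EDV * 100 = 109/148 * 100
EF = 73.65%


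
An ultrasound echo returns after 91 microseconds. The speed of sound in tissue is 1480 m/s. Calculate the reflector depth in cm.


depth = c * t / 2
t = 91 us = 9.1000e-05 s
depth = 1480 * 9.1000e-05 / 2
depth = 0.06734 m = 6.734 cm


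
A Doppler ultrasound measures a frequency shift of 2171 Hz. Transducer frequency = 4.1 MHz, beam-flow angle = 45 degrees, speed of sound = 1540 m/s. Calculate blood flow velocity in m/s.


v = fd * c / (2 * f0 * cos(theta))
v = 2171 * 1540 / (2 * 4.1000e+06 * cos(45))
v = 0.5766 m/s


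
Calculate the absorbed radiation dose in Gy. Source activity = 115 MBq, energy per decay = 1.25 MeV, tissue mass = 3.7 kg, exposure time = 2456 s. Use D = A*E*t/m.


A = 115 MBq = 1.1500e+08 Bq
E = 1.25 MeV = 2.0025e-13 J
D = A*E*t/m = 1.1500e+08*2.0025e-13*2456/3.7
D = 0.01529 Gy


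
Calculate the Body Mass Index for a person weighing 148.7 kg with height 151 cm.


BMI = weight / height^2
height = 151 cm = 1.51 m
BMI = 148.7 / 1.51^2
BMI = 65.22 kg/m^2


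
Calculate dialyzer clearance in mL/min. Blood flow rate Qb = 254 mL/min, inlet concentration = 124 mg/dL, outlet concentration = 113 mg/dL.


K = Qb * (Cb_in - Cb_out) / Cb_in
K = 254 * (124 - 113) / 124
K = 22.53 mL/min


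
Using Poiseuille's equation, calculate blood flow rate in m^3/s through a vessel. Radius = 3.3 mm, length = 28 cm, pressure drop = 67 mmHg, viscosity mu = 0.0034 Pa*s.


Q = pi*r^4*dP / (8*mu*L)
r = 0.0033 m, L = 0.28 m
dP = 67 mmHg = 8932.574 Pa
Q = 4.3697e-04 m^3/s


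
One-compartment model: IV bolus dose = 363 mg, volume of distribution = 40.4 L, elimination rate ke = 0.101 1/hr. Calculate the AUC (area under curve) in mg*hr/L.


C0 = Dose/Vd = 363/40.4 = 8.98515 mg/L
AUC = C0/ke = 8.98515/0.101
AUC = 88.96 mg*hr/L


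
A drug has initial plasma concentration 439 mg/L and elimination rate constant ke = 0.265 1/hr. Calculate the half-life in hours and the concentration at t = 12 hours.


t_half = ln(2) / ke = 0.693147 / 0.265 = 2.616 hr
C(t) = C0 * exp(-ke*t) = 439 * exp(-0.265*12)
C(12) = 18.26 mg/L


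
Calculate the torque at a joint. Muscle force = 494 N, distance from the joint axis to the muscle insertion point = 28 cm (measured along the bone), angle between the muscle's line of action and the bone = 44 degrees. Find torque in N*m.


Torque = F * d * sin(theta)   (moment arm = d*sin(theta))
d = 28 cm = 0.28 m
Torque = 494 * 0.28 * sin(44)
Torque = 96.09 N*m


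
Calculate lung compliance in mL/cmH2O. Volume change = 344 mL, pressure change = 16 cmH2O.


C = dV / dP
C = 344 / 16
C = 21.5 mL/cmH2O


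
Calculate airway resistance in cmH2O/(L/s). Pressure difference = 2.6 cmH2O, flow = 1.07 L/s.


R = dP / flow
R = 2.6 / 1.07
R = 2.43 cmH2O/(L/s)


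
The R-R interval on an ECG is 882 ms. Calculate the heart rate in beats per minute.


HR = 60 / RR_interval(s)
RR = 882 ms = 0.882 s
HR = 60 / 0.882 = 68.03 bpm


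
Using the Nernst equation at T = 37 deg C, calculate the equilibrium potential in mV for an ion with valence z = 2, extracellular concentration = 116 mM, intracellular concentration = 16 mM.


E = (RT/(zF)) * ln(C_out/C_in)
T = 37 + 273.15 = 310.15 K
E = (8.314 * 310.15 / (2 * 96485)) * ln(116/16)
E = 26.47 mV


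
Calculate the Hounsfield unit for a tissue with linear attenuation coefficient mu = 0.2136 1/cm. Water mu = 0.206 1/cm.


HU = ((mu_tissue - mu_water) / mu_water) * 1000
HU = ((0.2136 - 0.206) / 0.206) * 1000
HU = 36.89


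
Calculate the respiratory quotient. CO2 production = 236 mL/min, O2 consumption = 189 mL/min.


RQ = VCO2 / VO2
RQ = 236 / 189
RQ = 1.249


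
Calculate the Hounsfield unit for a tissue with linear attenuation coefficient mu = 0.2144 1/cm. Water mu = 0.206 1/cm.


HU = ((mu_tissue - mu_water) / mu_water) * 1000
HU = ((0.2144 - 0.206) / 0.206) * 1000
HU = 40.78


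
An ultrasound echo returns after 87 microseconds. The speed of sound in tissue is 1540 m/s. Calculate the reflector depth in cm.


depth = c * t / 2
t = 87 us = 8.7000e-05 s
depth = 1540 * 8.7000e-05 / 2
depth = 0.06699 m = 6.699 cm


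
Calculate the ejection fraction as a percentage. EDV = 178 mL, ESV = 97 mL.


SV = EDV - ESV = 178 - 97 = 81 mL
EF = SV/EDV * 100 = 81/178 * 100
EF = 45.51%


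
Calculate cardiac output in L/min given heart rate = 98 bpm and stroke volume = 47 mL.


CO = HR * SV
CO = 98 * 47 / 1000
CO = 4.606 L/min


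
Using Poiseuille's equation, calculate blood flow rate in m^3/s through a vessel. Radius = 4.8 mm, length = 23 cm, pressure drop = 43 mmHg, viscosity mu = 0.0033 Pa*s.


Q = pi*r^4*dP / (8*mu*L)
r = 0.0048 m, L = 0.23 m
dP = 43 mmHg = 5732.846 Pa
Q = 0.001575 m^3/s


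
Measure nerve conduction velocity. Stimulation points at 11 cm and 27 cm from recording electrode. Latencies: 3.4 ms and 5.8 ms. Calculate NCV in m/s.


Distance = (27 - 11) / 100 = 0.16 m
dt = (5.8 - 3.4) / 1000 = 0.0024 s
NCV = dist / dt = 66.67 m/s


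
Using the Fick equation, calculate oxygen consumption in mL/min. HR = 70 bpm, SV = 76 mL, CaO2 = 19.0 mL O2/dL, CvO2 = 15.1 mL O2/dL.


CO = HR*SV = 70*76/1000 = 5.32 L/min
a-v O2 diff = 19.0 - 15.1 = 3.9 mL/dL
VO2 = CO * (CaO2-CvO2) * 10 dL/L
VO2 = 5.32 * 3.9 * 10
VO2 = 207.5 mL/min


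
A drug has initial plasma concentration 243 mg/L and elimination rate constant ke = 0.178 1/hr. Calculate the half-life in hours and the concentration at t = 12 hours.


t_half = ln(2) / ke = 0.693147 / 0.178 = 3.894 hr
C(t) = C0 * exp(-ke*t) = 243 * exp(-0.178*12)
C(12) = 28.7 mg/L


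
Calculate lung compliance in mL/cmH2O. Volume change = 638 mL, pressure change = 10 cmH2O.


C = dV / dP
C = 638 / 10
C = 63.8 mL/cmH2O


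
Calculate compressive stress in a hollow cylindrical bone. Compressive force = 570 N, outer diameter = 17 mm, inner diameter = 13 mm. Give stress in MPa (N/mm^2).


A = pi*(r_o^2 - r_i^2)
r_o = 8.5 mm, r_i = 6.5 mm
A = 94.2478 mm^2
sigma = F/A = 570 / 94.2478
sigma = 6.048 MPa


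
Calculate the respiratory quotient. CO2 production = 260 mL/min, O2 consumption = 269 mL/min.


RQ = VCO2 / VO2
RQ = 260 / 269
RQ = 0.9665


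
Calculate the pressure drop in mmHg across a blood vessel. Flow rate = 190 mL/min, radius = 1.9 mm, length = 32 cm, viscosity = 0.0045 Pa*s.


dP = 8*mu*L*Q / (pi*r^4)
Q = 190 mL/min = 3.16667e-06 m^3/s
dP = 891.027 Pa = 891.027 / 133.322 mmHg = 6.683 mmHg


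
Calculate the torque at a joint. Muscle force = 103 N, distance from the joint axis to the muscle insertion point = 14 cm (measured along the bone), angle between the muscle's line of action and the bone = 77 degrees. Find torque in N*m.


Torque = F * d * sin(theta)   (moment arm = d*sin(theta))
d = 14 cm = 0.14 m
Torque = 103 * 0.14 * sin(77)
Torque = 14.05 N*m


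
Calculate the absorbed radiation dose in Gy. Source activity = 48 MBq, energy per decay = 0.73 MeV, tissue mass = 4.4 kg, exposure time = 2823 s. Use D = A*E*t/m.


A = 48 MBq = 4.8000e+07 Bq
E = 0.73 MeV = 1.16946e-13 J
D = A*E*t/m = 4.8000e+07*1.16946e-13*2823/4.4
D = 0.003602 Gy


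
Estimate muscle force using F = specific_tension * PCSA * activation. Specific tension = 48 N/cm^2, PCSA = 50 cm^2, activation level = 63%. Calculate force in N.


F = sigma * PCSA * activation
F = 48 * 50 * 0.63
F = 1512 N


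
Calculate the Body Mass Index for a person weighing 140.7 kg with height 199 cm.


BMI = weight / height^2
height = 199 cm = 1.99 m
BMI = 140.7 / 1.99^2
BMI = 35.53 kg/m^2


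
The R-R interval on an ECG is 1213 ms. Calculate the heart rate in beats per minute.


HR = 60 / RR_interval(s)
RR = 1213 ms = 1.213 s
HR = 60 / 1.213 = 49.46 bpm


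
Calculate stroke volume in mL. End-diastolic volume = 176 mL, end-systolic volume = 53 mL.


SV = EDV - ESV
SV = 176 - 53
SV = 123 mL


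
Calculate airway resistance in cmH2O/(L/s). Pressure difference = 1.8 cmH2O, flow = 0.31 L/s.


R = dP / flow
R = 1.8 / 0.31
R = 5.806 cmH2O/(L/s)


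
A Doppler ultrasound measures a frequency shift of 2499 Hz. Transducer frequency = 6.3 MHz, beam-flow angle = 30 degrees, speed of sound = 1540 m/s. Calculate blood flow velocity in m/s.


v = fd * c / (2 * f0 * cos(theta))
v = 2499 * 1540 / (2 * 6.3000e+06 * cos(30))
v = 0.3527 m/s


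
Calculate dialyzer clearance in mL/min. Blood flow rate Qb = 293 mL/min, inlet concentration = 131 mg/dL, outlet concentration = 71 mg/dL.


K = Qb * (Cb_in - Cb_out) / Cb_in
K = 293 * (131 - 71) / 131
K = 134.2 mL/min


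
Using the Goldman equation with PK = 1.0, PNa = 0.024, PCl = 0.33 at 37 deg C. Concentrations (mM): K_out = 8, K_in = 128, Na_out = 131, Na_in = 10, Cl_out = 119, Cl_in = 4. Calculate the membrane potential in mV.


Vm = (RT/F)*ln((PK*Ko + PNa*Nao + PCl*Cli)/(PK*Ki + PNa*Nai + PCl*Clo))
Numer = 12.464, Denom = 167.51
Vm = -69.44 mV


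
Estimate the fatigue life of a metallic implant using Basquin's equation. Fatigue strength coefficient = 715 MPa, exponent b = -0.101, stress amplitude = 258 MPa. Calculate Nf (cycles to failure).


sigma_a = sigma_f' * (2Nf)^b
2Nf = (sigma_a/sigma_f')^(1/b)
2Nf = (258/715)^(1/-0.101)
2Nf = 24156.445
Nf = 1.208e+04


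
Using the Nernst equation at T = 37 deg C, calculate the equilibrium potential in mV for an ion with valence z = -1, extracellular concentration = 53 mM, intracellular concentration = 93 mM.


E = (RT/(zF)) * ln(C_out/C_in)
T = 37 + 273.15 = 310.15 K
E = (8.314 * 310.15 / (-1 * 96485)) * ln(53/93)
E = 15.03 mV


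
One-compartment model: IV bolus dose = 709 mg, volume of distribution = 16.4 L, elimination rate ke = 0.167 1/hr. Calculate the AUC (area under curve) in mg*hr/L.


C0 = Dose/Vd = 709/16.4 = 43.2317 mg/L
AUC = C0/ke = 43.2317/0.167
AUC = 258.9 mg*hr/L


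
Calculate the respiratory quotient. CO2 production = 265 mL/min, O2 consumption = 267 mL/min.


RQ = VCO2 / VO2
RQ = 265 / 267
RQ = 0.9925


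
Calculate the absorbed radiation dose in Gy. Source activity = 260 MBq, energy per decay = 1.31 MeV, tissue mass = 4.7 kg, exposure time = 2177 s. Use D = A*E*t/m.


A = 260 MBq = 2.6000e+08 Bq
E = 1.31 MeV = 2.09862e-13 J
D = A*E*t/m = 2.6000e+08*2.09862e-13*2177/4.7
D = 0.02527 Gy


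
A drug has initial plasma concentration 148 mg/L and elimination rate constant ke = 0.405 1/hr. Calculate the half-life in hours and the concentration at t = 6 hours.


t_half = ln(2) / ke = 0.693147 / 0.405 = 1.711 hr
C(t) = C0 * exp(-ke*t) = 148 * exp(-0.405*6)
C(6) = 13.03 mg/L


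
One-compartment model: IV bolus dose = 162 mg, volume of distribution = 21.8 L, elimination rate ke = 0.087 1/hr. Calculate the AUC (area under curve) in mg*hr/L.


C0 = Dose/Vd = 162/21.8 = 7.43119 mg/L
AUC = C0/ke = 7.43119/0.087
AUC = 85.42 mg*hr/L


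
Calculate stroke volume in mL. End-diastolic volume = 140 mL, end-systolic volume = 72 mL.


SV = EDV - ESV
SV = 140 - 72
SV = 68 mL


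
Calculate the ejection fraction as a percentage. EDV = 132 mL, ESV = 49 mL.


SV = EDV - ESV = 132 - 49 = 83 mL
EF = SV/EDV * 100 = 83/132 * 100
EF = 62.88%


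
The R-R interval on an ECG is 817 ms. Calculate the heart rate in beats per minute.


HR = 60 / RR_interval(s)
RR = 817 ms = 0.817 s
HR = 60 / 0.817 = 73.44 bpm


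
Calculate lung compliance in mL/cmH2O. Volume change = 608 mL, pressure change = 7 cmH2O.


C = dV / dP
C = 608 / 7
C = 86.86 mL/cmH2O


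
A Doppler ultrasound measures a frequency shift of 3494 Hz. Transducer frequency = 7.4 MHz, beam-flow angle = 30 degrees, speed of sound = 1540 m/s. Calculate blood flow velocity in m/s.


v = fd * c / (2 * f0 * cos(theta))
v = 3494 * 1540 / (2 * 7.4000e+06 * cos(30))
v = 0.4198 m/s


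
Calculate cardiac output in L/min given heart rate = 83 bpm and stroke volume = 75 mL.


CO = HR * SV
CO = 83 * 75 / 1000
CO = 6.225 L/min


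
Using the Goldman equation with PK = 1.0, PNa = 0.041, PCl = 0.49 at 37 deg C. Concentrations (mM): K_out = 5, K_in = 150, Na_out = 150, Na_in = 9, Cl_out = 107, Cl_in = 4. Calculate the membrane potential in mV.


Vm = (RT/F)*ln((PK*Ko + PNa*Nao + PCl*Cli)/(PK*Ki + PNa*Nai + PCl*Clo))
Numer = 13.11, Denom = 202.799
Vm = -73.2 mV


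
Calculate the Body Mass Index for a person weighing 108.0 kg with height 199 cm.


BMI = weight / height^2
height = 199 cm = 1.99 m
BMI = 108.0 / 1.99^2
BMI = 27.27 kg/m^2


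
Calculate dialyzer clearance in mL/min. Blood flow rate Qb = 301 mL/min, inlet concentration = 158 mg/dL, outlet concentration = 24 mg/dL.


K = Qb * (Cb_in - Cb_out) / Cb_in
K = 301 * (158 - 24) / 158
K = 255.3 mL/min


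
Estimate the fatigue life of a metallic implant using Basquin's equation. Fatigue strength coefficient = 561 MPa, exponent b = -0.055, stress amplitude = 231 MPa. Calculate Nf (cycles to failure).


sigma_a = sigma_f' * (2Nf)^b
2Nf = (sigma_a/sigma_f')^(1/b)
2Nf = (231/561)^(1/-0.055)
2Nf = 10147981
Nf = 5.0740e+06


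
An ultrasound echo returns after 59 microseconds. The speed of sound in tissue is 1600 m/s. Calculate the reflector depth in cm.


depth = c * t / 2
t = 59 us = 5.9000e-05 s
depth = 1600 * 5.9000e-05 / 2
depth = 0.0472 m = 4.72 cm


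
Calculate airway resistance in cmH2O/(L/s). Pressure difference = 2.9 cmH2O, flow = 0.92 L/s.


R = dP / flow
R = 2.9 / 0.92
R = 3.152 cmH2O/(L/s)


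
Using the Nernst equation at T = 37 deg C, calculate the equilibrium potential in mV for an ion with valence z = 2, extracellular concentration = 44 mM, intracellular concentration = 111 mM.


E = (RT/(zF)) * ln(C_out/C_in)
T = 37 + 273.15 = 310.15 K
E = (8.314 * 310.15 / (2 * 96485)) * ln(44/111)
E = -12.36 mV


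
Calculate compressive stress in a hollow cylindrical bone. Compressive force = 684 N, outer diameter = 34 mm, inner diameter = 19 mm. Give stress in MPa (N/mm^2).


A = pi*(r_o^2 - r_i^2)
r_o = 17 mm, r_i = 9.5 mm
A = 624.392 mm^2
sigma = F/A = 684 / 624.392
sigma = 1.095 MPa


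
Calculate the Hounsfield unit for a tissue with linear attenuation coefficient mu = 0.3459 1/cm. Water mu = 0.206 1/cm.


HU = ((mu_tissue - mu_water) / mu_water) * 1000
HU = ((0.3459 - 0.206) / 0.206) * 1000
HU = 679.1


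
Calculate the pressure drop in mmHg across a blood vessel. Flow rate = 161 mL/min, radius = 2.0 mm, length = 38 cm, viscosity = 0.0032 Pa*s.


dP = 8*mu*L*Q / (pi*r^4)
Q = 161 mL/min = 2.68333e-06 m^3/s
dP = 519.311 Pa = 519.311 / 133.322 mmHg = 3.895 mmHg


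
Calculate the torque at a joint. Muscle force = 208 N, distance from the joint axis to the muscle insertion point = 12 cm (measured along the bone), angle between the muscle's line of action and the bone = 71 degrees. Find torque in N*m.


Torque = F * d * sin(theta)   (moment arm = d*sin(theta))
d = 12 cm = 0.12 m
Torque = 208 * 0.12 * sin(71)
Torque = 23.6 N*m


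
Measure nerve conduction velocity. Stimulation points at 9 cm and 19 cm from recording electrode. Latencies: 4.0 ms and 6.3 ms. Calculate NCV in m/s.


Distance = (19 - 9) / 100 = 0.1 m
dt = (6.3 - 4.0) / 1000 = 0.0023 s
NCV = dist / dt = 43.48 m/s


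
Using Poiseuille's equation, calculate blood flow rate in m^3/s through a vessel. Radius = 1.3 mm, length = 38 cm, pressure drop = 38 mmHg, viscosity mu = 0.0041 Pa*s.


Q = pi*r^4*dP / (8*mu*L)
r = 0.0013 m, L = 0.38 m
dP = 38 mmHg = 5066.236 Pa
Q = 3.6471e-06 m^3/s


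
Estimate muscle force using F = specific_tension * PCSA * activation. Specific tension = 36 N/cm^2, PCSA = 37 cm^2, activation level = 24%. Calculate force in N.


F = sigma * PCSA * activation
F = 36 * 37 * 0.24
F = 319.7 N


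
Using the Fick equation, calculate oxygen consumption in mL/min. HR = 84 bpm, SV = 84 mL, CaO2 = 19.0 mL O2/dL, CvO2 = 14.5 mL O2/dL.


CO = HR*SV = 84*84/1000 = 7.056 L/min
a-v O2 diff = 19.0 - 14.5 = 4.5 mL/dL
VO2 = CO * (CaO2-CvO2) * 10 dL/L
VO2 = 7.056 * 4.5 * 10
VO2 = 317.5 mL/min


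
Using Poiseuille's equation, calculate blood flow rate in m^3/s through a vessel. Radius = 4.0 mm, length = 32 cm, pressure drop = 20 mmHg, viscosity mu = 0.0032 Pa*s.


Q = pi*r^4*dP / (8*mu*L)
r = 0.004 m, L = 0.32 m
dP = 20 mmHg = 2666.44 Pa
Q = 2.6178e-04 m^3/s


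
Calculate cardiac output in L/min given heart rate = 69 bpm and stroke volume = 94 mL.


CO = HR * SV
CO = 69 * 94 / 1000
CO = 6.486 L/min


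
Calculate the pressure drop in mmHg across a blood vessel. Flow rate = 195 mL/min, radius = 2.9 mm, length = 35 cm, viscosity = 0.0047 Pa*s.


dP = 8*mu*L*Q / (pi*r^4)
Q = 195 mL/min = 3.25e-06 m^3/s
dP = 192.485 Pa = 192.485 / 133.322 mmHg = 1.444 mmHg


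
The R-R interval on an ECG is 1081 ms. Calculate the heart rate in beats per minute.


HR = 60 / RR_interval(s)
RR = 1081 ms = 1.081 s
HR = 60 / 1.081 = 55.5 bpm


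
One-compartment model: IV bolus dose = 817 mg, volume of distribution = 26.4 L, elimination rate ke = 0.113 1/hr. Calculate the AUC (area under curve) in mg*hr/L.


C0 = Dose/Vd = 817/26.4 = 30.947 mg/L
AUC = C0/ke = 30.947/0.113
AUC = 273.9 mg*hr/L


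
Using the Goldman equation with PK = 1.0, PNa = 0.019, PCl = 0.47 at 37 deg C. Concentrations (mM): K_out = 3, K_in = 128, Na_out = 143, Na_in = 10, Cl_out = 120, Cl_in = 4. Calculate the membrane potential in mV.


Vm = (RT/F)*ln((PK*Ko + PNa*Nao + PCl*Cli)/(PK*Ki + PNa*Nai + PCl*Clo))
Numer = 7.597, Denom = 184.59
Vm = -85.26 mV


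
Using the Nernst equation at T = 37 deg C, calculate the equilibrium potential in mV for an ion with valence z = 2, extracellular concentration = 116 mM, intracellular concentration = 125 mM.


E = (RT/(zF)) * ln(C_out/C_in)
T = 37 + 273.15 = 310.15 K
E = (8.314 * 310.15 / (2 * 96485)) * ln(116/125)
E = -0.9985 mV


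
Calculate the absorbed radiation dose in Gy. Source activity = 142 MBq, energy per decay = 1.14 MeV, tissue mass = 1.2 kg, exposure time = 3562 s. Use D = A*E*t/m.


A = 142 MBq = 1.4200e+08 Bq
E = 1.14 MeV = 1.82628e-13 J
D = A*E*t/m = 1.4200e+08*1.82628e-13*3562/1.2
D = 0.07698 Gy


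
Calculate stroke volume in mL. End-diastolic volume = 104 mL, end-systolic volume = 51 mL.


SV = EDV - ESV
SV = 104 - 51
SV = 53 mL


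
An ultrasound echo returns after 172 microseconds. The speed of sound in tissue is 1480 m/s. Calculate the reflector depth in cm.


depth = c * t / 2
t = 172 us = 1.7200e-04 s
depth = 1480 * 1.7200e-04 / 2
depth = 0.12728 m = 12.728 cm


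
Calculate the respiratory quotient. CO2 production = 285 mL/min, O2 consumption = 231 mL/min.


RQ = VCO2 / VO2
RQ = 285 / 231
RQ = 1.234


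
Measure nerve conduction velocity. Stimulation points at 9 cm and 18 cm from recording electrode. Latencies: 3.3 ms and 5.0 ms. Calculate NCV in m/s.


Distance = (18 - 9) / 100 = 0.09 m
dt = (5.0 - 3.3) / 1000 = 0.0017 s
NCV = dist / dt = 52.94 m/s


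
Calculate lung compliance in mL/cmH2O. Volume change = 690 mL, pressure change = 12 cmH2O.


C = dV / dP
C = 690 / 12
C = 57.5 mL/cmH2O


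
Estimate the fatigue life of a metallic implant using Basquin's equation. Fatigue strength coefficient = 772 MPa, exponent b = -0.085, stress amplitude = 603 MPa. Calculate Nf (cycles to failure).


sigma_a = sigma_f' * (2Nf)^b
2Nf = (sigma_a/sigma_f')^(1/b)
2Nf = (603/772)^(1/-0.085)
2Nf = 18.295859
Nf = 9.148


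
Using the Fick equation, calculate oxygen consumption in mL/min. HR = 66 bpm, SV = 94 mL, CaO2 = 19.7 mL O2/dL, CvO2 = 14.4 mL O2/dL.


CO = HR*SV = 66*94/1000 = 6.204 L/min
a-v O2 diff = 19.7 - 14.4 = 5.3 mL/dL
VO2 = CO * (CaO2-CvO2) * 10 dL/L
VO2 = 6.204 * 5.3 * 10
VO2 = 328.8 mL/min


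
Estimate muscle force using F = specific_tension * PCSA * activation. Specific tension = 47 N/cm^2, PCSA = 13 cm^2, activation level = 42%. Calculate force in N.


F = sigma * PCSA * activation
F = 47 * 13 * 0.42
F = 256.6 N


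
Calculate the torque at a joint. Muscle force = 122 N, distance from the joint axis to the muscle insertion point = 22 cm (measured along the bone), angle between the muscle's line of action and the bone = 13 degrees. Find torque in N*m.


Torque = F * d * sin(theta)   (moment arm = d*sin(theta))
d = 22 cm = 0.22 m
Torque = 122 * 0.22 * sin(13)
Torque = 6.038 N*m


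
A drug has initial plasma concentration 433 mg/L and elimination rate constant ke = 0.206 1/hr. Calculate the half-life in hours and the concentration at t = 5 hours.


t_half = ln(2) / ke = 0.693147 / 0.206 = 3.365 hr
C(t) = C0 * exp(-ke*t) = 433 * exp(-0.206*5)
C(5) = 154.6 mg/L


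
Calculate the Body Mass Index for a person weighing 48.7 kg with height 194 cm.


BMI = weight / height^2
height = 194 cm = 1.94 m
BMI = 48.7 / 1.94^2
BMI = 12.94 kg/m^2


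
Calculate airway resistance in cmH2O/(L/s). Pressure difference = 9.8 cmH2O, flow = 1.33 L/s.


R = dP / flow
R = 9.8 / 1.33
R = 7.368 cmH2O/(L/s)


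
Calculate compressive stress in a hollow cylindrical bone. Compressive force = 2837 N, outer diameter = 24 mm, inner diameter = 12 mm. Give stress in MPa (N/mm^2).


A = pi*(r_o^2 - r_i^2)
r_o = 12 mm, r_i = 6 mm
A = 339.292 mm^2
sigma = F/A = 2837 / 339.292
sigma = 8.362 MPa


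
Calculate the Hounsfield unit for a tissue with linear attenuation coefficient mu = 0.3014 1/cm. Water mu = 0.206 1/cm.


HU = ((mu_tissue - mu_water) / mu_water) * 1000
HU = ((0.3014 - 0.206) / 0.206) * 1000
HU = 463.1


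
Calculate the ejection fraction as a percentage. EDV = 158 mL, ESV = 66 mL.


SV = EDV - ESV = 158 - 66 = 92 mL
EF = SV/EDV * 100 = 92/158 * 100
EF = 58.23%


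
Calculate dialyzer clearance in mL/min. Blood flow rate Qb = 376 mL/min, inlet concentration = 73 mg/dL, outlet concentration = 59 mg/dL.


K = Qb * (Cb_in - Cb_out) / Cb_in
K = 376 * (73 - 59) / 73
K = 72.11 mL/min


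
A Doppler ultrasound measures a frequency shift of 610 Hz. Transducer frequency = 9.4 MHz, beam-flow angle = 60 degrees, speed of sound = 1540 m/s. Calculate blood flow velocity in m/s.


v = fd * c / (2 * f0 * cos(theta))
v = 610 * 1540 / (2 * 9.4000e+06 * cos(60))
v = 0.09994 m/s


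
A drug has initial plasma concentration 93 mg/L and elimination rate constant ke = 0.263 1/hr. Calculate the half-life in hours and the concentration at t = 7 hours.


t_half = ln(2) / ke = 0.693147 / 0.263 = 2.636 hr
C(t) = C0 * exp(-ke*t) = 93 * exp(-0.263*7)
C(7) = 14.76 mg/L


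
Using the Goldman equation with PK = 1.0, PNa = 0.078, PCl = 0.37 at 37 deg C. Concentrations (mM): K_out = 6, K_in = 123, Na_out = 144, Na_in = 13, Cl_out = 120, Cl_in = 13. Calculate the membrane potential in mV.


Vm = (RT/F)*ln((PK*Ko + PNa*Nao + PCl*Cli)/(PK*Ki + PNa*Nai + PCl*Clo))
Numer = 22.042, Denom = 168.414
Vm = -54.35 mV


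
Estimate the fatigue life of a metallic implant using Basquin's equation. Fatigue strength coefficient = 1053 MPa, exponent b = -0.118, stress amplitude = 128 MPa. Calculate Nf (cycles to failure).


sigma_a = sigma_f' * (2Nf)^b
2Nf = (sigma_a/sigma_f')^(1/b)
2Nf = (128/1053)^(1/-0.118)
2Nf = 57028001
Nf = 2.8514e+07


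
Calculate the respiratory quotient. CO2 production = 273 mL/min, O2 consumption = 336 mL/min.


RQ = VCO2 / VO2
RQ = 273 / 336
RQ = 0.8125


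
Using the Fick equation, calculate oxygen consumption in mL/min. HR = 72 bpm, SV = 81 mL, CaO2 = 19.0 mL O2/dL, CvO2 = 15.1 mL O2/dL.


CO = HR*SV = 72*81/1000 = 5.832 L/min
a-v O2 diff = 19.0 - 15.1 = 3.9 mL/dL
VO2 = CO * (CaO2-CvO2) * 10 dL/L
VO2 = 5.832 * 3.9 * 10
VO2 = 227.4 mL/min


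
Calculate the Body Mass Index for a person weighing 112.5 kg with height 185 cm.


BMI = weight / height^2
height = 185 cm = 1.85 m
BMI = 112.5 / 1.85^2
BMI = 32.87 kg/m^2


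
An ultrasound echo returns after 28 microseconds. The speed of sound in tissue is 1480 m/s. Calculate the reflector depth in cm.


depth = c * t / 2
t = 28 us = 2.8000e-05 s
depth = 1480 * 2.8000e-05 / 2
depth = 0.02072 m = 2.072 cm


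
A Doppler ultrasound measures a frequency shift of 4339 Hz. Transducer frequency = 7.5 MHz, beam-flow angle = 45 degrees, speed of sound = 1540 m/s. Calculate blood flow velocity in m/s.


v = fd * c / (2 * f0 * cos(theta))
v = 4339 * 1540 / (2 * 7.5000e+06 * cos(45))
v = 0.63 m/s


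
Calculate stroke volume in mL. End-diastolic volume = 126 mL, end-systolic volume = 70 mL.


SV = EDV - ESV
SV = 126 - 70
SV = 56 mL


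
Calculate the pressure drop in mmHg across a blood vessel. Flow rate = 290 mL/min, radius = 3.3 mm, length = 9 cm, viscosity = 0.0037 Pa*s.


dP = 8*mu*L*Q / (pi*r^4)
Q = 290 mL/min = 4.83333e-06 m^3/s
dP = 34.5601 Pa = 34.5601 / 133.322 mmHg = 0.2592 mmHg


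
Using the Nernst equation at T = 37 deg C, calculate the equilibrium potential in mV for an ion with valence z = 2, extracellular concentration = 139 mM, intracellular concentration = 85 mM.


E = (RT/(zF)) * ln(C_out/C_in)
T = 37 + 273.15 = 310.15 K
E = (8.314 * 310.15 / (2 * 96485)) * ln(139/85)
E = 6.572 mV


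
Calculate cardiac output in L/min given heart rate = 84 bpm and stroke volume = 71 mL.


CO = HR * SV
CO = 84 * 71 / 1000
CO = 5.964 L/min


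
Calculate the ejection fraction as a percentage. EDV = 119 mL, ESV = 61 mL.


SV = EDV - ESV = 119 - 61 = 58 mL
EF = SV/EDV * 100 = 58/119 * 100
EF = 48.74%


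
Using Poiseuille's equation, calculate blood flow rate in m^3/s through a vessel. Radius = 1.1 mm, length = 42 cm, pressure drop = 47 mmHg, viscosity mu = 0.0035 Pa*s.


Q = pi*r^4*dP / (8*mu*L)
r = 0.0011 m, L = 0.42 m
dP = 47 mmHg = 6266.134 Pa
Q = 2.4508e-06 m^3/s


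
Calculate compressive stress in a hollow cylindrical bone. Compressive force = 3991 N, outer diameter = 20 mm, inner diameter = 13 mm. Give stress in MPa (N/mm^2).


A = pi*(r_o^2 - r_i^2)
r_o = 10 mm, r_i = 6.5 mm
A = 181.427 mm^2
sigma = F/A = 3991 / 181.427
sigma = 22 MPa


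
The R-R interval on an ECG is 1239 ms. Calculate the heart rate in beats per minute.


HR = 60 / RR_interval(s)
RR = 1239 ms = 1.239 s
HR = 60 / 1.239 = 48.43 bpm


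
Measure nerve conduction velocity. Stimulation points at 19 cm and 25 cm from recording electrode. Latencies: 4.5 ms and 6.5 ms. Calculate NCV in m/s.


Distance = (25 - 19) / 100 = 0.06 m
dt = (6.5 - 4.5) / 1000 = 0.002 s
NCV = dist / dt = 30 m/s


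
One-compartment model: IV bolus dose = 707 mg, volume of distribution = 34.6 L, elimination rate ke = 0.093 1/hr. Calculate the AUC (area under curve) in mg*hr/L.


C0 = Dose/Vd = 707/34.6 = 20.4335 mg/L
AUC = C0/ke = 20.4335/0.093
AUC = 219.7 mg*hr/L


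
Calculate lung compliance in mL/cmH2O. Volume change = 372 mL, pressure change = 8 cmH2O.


C = dV / dP
C = 372 / 8
C = 46.5 mL/cmH2O


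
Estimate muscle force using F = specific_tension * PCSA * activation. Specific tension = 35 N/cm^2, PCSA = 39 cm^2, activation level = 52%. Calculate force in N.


F = sigma * PCSA * activation
F = 35 * 39 * 0.52
F = 709.8 N


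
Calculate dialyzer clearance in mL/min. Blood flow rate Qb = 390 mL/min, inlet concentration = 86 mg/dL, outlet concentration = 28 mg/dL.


K = Qb * (Cb_in - Cb_out) / Cb_in
K = 390 * (86 - 28) / 86
K = 263 mL/min


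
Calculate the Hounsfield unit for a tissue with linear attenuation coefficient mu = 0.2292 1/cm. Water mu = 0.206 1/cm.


HU = ((mu_tissue - mu_water) / mu_water) * 1000
HU = ((0.2292 - 0.206) / 0.206) * 1000
HU = 112.6


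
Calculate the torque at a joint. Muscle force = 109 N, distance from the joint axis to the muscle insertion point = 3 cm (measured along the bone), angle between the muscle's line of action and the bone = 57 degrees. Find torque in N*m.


Torque = F * d * sin(theta)   (moment arm = d*sin(theta))
d = 3 cm = 0.03 m
Torque = 109 * 0.03 * sin(57)
Torque = 2.742 N*m


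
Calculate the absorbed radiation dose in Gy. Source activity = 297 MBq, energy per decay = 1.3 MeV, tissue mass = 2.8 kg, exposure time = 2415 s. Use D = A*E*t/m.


A = 297 MBq = 2.9700e+08 Bq
E = 1.3 MeV = 2.0826e-13 J
D = A*E*t/m = 2.9700e+08*2.0826e-13*2415/2.8
D = 0.05335 Gy


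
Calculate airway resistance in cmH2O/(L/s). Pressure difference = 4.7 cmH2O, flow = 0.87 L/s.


R = dP / flow
R = 4.7 / 0.87
R = 5.402 cmH2O/(L/s)


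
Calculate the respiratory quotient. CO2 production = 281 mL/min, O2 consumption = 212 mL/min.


RQ = VCO2 / VO2
RQ = 281 / 212
RQ = 1.325


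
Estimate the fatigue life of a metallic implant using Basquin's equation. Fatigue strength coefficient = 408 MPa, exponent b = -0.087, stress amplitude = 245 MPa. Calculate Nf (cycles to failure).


sigma_a = sigma_f' * (2Nf)^b
2Nf = (sigma_a/sigma_f')^(1/b)
2Nf = (245/408)^(1/-0.087)
2Nf = 351.48674
Nf = 175.7


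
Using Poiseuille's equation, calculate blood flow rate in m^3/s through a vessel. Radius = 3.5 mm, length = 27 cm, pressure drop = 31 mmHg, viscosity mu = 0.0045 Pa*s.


Q = pi*r^4*dP / (8*mu*L)
r = 0.0035 m, L = 0.27 m
dP = 31 mmHg = 4132.982 Pa
Q = 2.0046e-04 m^3/s


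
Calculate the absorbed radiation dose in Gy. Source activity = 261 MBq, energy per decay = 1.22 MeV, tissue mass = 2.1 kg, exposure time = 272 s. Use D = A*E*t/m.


A = 261 MBq = 2.6100e+08 Bq
E = 1.22 MeV = 1.95444e-13 J
D = A*E*t/m = 2.6100e+08*1.95444e-13*272/2.1
D = 0.006607 Gy


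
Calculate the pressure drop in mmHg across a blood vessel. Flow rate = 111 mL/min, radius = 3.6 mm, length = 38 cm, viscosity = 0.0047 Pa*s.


dP = 8*mu*L*Q / (pi*r^4)
Q = 111 mL/min = 1.85e-06 m^3/s
dP = 50.0937 Pa = 50.0937 / 133.322 mmHg = 0.3757 mmHg


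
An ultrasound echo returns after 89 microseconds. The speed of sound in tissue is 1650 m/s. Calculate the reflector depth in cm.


depth = c * t / 2
t = 89 us = 8.9000e-05 s
depth = 1650 * 8.9000e-05 / 2
depth = 0.073425 m = 7.3425 cm


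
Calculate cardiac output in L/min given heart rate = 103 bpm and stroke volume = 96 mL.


CO = HR * SV
CO = 103 * 96 / 1000
CO = 9.888 L/min


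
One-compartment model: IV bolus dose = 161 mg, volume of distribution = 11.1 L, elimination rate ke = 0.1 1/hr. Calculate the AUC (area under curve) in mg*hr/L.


C0 = Dose/Vd = 161/11.1 = 14.5045 mg/L
AUC = C0/ke = 14.5045/0.1
AUC = 145 mg*hr/L


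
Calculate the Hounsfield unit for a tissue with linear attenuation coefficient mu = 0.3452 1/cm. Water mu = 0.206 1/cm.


HU = ((mu_tissue - mu_water) / mu_water) * 1000
HU = ((0.3452 - 0.206) / 0.206) * 1000
HU = 675.7


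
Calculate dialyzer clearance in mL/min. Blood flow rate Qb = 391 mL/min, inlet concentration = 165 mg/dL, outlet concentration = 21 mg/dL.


K = Qb * (Cb_in - Cb_out) / Cb_in
K = 391 * (165 - 21) / 165
K = 341.2 mL/min


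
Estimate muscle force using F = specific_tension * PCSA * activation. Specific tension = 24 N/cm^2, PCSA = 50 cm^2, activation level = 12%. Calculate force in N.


F = sigma * PCSA * activation
F = 24 * 50 * 0.12
F = 144 N
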